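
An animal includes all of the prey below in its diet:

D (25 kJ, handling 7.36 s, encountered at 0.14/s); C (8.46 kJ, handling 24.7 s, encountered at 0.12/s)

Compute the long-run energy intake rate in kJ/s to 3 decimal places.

Energy encountered per unit search time: 0.14×25 + 0.12×8.46 = 4.515 kJ/s.
Handling time per unit search time: 0.14×7.36 + 0.12×24.7 = 3.994.
Rate = 4.515/(1 + 3.994) = 0.9041 kJ/s.

0.904 kJ/s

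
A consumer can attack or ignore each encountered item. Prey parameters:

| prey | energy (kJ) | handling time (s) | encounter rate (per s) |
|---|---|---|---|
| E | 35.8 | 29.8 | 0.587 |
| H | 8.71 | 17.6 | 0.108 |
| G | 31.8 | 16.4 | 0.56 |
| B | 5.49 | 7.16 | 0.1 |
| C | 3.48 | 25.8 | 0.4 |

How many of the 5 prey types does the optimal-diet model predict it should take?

1

Profitabilities (E/h, kJ/s): G 1.94, E 1.2, B 0.767, H 0.495, C 0.135. Add prey in this order while the next type's profitability exceeds the intake rate on those already taken.
Rate on top 1: 1.749. E: 1.2 < 1.749 → exclude; stop.
Optimal diet: G — 1 of 5 types.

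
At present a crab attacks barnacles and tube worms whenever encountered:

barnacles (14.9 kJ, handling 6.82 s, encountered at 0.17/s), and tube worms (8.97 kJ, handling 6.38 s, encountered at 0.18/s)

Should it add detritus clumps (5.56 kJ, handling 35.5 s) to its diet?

No

Intake rate on the current diet: R = (0.17×14.9 + 0.18×8.97) / (1 + 0.17×6.82 + 0.18×6.38) = 4.148/3.308 = 1.254 kJ/s.
Profitability of detritus clumps: 5.56/35.5 = 0.1566 kJ/s.
Since 0.1566 < R, time spent handling detritus clumps is better spent searching.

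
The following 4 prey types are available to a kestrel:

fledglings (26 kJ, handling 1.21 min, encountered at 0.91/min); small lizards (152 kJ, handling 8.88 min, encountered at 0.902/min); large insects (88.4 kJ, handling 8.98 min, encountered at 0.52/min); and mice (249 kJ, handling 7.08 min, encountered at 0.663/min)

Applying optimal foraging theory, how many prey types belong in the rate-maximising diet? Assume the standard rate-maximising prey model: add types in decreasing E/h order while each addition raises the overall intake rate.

1

E/h in descending order: mice 35.2, fledglings 21.5, small lizards 17.1, large insects 9.84 kJ/min. The optimal diet is the largest prefix of this list for which every included type satisfies E_i/h_i > R on the types above it.
Rate on top 1: 28.99. fledglings: 21.5 < 28.99 → exclude; stop.
Optimal diet: mice — 1 of 4 types.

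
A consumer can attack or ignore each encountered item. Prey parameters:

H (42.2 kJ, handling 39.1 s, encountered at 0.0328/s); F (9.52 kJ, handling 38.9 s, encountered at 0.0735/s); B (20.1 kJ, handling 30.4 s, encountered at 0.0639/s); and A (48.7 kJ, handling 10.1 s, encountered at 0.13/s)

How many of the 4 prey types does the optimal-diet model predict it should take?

E/h in descending order: A 4.82, H 1.08, B 0.661, F 0.245 kJ/s. The optimal diet is the largest prefix of this list for which every included type satisfies E_i/h_i > R on the types above it.
Rate on top 1: 2.737. H: 1.08 < 2.737 → exclude; stop.
Optimal diet: A — 1 of 4 types.

1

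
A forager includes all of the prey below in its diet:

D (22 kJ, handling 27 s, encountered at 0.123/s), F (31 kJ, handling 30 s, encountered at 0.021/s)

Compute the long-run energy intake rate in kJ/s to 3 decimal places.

R = Σλ_iE_i / (1 + Σλ_ih_i)
Numerator: 0.123×22 + 0.021×31 = 3.357
Denominator: 1 + 0.123×27 + 0.021×30 = 4.951
R = 3.357/4.951 = 0.678 kJ/s

0.678 kJ/s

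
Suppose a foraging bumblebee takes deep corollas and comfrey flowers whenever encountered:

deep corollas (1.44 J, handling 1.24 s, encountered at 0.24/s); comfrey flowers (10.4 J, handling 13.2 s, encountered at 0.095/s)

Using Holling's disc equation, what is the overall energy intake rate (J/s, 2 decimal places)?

0.52 J/s

R = (0.24×1.44 + 0.095×10.4) / (1 + 0.24×1.24 + 0.095×13.2) = 1.334/2.552 = 0.5227 J/s.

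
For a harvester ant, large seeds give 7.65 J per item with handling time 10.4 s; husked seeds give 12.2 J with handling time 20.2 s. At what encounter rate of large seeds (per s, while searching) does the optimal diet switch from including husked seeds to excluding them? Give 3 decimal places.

At the threshold, the rate on large seeds alone equals the profitability of husked seeds: λ·7.65/(1 + λ·10.4) = 12.2/20.2 = 0.604.
Rearranging, λ(7.65 − 0.604×10.4) = 0.604, so λ = 0.604/1.369 = 0.4412 per s.

0.441 per s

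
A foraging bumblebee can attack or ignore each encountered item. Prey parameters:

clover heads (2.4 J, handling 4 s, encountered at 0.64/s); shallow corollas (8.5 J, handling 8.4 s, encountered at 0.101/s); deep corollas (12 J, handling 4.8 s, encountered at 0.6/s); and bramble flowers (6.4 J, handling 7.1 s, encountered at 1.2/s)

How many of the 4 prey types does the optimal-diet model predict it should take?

Profitabilities (E/h, J/s): deep corollas 2.5, shallow corollas 1.01, bramble flowers 0.901, clover heads 0.6. Add prey in this order while the next type's profitability exceeds the intake rate on those already taken.
Rate on top 1: 1.856. shallow corollas: 1.01 < 1.856 → exclude; stop.
Optimal diet: deep corollas — 1 of 4 types.

1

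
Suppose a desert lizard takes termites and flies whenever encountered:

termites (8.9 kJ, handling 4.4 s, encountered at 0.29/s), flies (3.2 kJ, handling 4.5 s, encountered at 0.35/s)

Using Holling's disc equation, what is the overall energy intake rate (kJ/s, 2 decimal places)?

R = (0.29×8.9 + 0.35×3.2) / (1 + 0.29×4.4 + 0.35×4.5) = 3.701/3.851 = 0.961 kJ/s.

0.96 kJ/s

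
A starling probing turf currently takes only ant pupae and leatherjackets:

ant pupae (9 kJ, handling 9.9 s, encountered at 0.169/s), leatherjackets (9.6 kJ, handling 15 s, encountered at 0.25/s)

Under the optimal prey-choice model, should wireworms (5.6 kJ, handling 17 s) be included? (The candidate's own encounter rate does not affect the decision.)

Intake rate on the current diet: R = (0.169×9 + 0.25×9.6) / (1 + 0.169×9.9 + 0.25×15) = 3.921/6.423 = 0.6105 kJ/s.
wireworms: E/h = 5.6/17 = 0.3294 kJ/s.
Since 0.3294 < R, time spent handling wireworms is better spent searching.

No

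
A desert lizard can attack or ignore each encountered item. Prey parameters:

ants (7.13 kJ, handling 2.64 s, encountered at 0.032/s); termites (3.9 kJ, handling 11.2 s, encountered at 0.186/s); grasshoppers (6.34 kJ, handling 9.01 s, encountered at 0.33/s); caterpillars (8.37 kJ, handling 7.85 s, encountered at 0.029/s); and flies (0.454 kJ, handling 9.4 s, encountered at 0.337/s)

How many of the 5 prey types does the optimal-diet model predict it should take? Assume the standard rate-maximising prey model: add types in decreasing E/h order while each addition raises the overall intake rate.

Rank by E/h (kJ/s): ants 2.7, caterpillars 1.07, grasshoppers 0.704, termites 0.348, flies 0.0483. Include each in turn until the next type's E/h falls below the running intake rate.
Rate on top 1: 0.2104. caterpillars: 1.07 > 0.2104 → include.
Rate on top 2: 0.3589. grasshoppers: 0.704 > 0.3589 → include.
Rate on top 3: 0.5981. termites: 0.348 < 0.5981 → exclude; stop.
Optimal diet: ants, caterpillars, grasshoppers — 3 of 5 types.

3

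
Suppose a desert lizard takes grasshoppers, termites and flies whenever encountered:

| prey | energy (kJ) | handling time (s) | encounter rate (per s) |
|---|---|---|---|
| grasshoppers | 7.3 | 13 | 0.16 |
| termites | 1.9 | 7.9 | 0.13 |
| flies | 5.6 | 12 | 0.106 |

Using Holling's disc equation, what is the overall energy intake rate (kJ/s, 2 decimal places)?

R = Σλ_iE_i / (1 + Σλ_ih_i)
Numerator: 0.16×7.3 + 0.13×1.9 + 0.106×5.6 = 2.009
Denominator: 1 + 0.16×13 + 0.13×7.9 + 0.106×12 = 5.379
R = 2.009/5.379 = 0.3734 kJ/s

0.37 kJ/s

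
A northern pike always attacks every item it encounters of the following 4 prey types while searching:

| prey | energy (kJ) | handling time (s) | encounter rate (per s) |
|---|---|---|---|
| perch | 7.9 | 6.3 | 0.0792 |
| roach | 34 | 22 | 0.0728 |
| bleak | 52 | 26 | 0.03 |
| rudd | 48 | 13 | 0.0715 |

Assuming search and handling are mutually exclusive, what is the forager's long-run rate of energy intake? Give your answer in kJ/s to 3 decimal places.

1.682 kJ/s

R = (0.0792×7.9 + 0.0728×34 + 0.03×52 + 0.0715×48) / (1 + 0.0792×6.3 + 0.0728×22 + 0.03×26 + 0.0715×13) = 8.093/4.81 = 1.682 kJ/s.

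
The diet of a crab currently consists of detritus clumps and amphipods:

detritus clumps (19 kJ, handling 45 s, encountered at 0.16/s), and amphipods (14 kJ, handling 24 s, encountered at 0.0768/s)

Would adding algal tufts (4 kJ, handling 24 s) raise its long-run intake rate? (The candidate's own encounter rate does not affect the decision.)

On detritus clumps and amphipods alone, R = ΣλE/(1+Σλh) = 4.115/10.04 = 0.4097 kJ/s.
Profitability of algal tufts: 4/24 = 0.1667 kJ/s.
Since 0.1667 < R, time spent handling algal tufts is better spent searching.

No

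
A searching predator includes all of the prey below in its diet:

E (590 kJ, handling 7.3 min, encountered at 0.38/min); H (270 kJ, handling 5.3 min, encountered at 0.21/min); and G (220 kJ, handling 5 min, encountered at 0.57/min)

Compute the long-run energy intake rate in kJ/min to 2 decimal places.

52.51 kJ/min

R = (0.38×590 + 0.21×270 + 0.57×220) / (1 + 0.38×7.3 + 0.21×5.3 + 0.57×5) = 406.3/7.737 = 52.51 kJ/min.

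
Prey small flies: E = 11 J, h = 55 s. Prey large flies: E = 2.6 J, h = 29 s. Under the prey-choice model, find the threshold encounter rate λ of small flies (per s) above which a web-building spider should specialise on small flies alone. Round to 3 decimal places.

The zero-one rule: include large flies iff E₂/h₂ > λE₁/(1+λh₁). Equality gives the switch point.
λE₁h₂ = E₂ + λE₂h₁ ⇒ λ = E₂/(E₁h₂ − E₂h₁) = 2.6/(319 − 143) = 0.01477 per s.

0.015 per s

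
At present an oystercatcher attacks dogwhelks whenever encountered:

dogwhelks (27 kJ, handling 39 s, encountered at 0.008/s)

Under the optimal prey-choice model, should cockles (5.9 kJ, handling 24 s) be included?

Yes

Intake rate on the current diet: R = (0.008×27) / (1 + 0.008×39) = 0.216/1.312 = 0.1646 kJ/s.
cockles: E/h = 5.9/24 = 0.2458 kJ/s.
0.2458 > 0.1646, so adding cockles raises the average — include it.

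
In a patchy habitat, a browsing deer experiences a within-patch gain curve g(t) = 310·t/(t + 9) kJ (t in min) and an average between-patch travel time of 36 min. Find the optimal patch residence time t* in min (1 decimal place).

18.0 min

By the marginal value theorem, leave when the instantaneous gain rate g'(t) equals the habitat-wide average g(t)/(T + t).
g'(t) = 310·9/(t + 9)². Setting 310·9/(t+9)² = 310t/[(t+9)(36+t)] gives 9(36+t) = t(t+9), so t² = 9×36 = 324.
t* = √324 = 18 min.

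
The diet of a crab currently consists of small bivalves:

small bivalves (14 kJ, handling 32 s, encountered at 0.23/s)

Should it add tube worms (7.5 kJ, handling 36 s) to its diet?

Current rate: (0.23×14)/(1 + 0.23×32) = 0.3852 kJ/s.
tube worms: E/h = 7.5/36 = 0.2083 kJ/s.
0.2083 < 0.3852, so adding tube worms would lower the average — exclude it.

No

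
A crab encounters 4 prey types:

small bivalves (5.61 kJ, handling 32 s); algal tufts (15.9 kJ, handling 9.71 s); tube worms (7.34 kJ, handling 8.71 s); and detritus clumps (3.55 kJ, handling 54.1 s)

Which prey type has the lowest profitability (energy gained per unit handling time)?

detritus clumps

In descending order of E/h:
algal tufts: 15.9/9.71 = 1.64 kJ/s
tube worms: 7.34/8.71 = 0.843 kJ/s
small bivalves: 5.61/32 = 0.175 kJ/s
detritus clumps: 3.55/54.1 = 0.0656 kJ/s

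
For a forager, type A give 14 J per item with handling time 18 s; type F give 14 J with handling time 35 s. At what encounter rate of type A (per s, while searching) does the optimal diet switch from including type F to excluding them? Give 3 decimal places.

The zero-one rule: include type F iff E₂/h₂ > λE₁/(1+λh₁). Equality gives the switch point.
λE₁h₂ = E₂ + λE₂h₁ ⇒ λ = E₂/(E₁h₂ − E₂h₁) = 14/(490 − 252) = 0.05882 per s.

0.059 per s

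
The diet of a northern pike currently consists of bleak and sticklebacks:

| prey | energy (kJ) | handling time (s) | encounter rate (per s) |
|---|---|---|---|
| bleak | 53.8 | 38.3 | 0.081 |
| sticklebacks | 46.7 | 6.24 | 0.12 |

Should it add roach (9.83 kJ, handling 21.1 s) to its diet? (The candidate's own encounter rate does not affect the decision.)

Current rate: (0.081×53.8 + 0.12×46.7)/(1 + 0.081×38.3 + 0.12×6.24) = 2.054 kJ/s.
Profitability of roach: 9.83/21.1 = 0.4659 kJ/s.
0.4659 < 2.054, so adding roach would lower the average — exclude it.

No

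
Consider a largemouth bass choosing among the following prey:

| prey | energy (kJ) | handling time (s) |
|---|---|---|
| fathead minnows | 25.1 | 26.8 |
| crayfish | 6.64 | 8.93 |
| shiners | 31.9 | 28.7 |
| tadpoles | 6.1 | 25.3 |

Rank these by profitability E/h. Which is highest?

shiners

In descending order of E/h:
shiners: 31.9/28.7 = 1.11 kJ/s
fathead minnows: 25.1/26.8 = 0.937 kJ/s
crayfish: 6.64/8.93 = 0.744 kJ/s
tadpoles: 6.1/25.3 = 0.241 kJ/s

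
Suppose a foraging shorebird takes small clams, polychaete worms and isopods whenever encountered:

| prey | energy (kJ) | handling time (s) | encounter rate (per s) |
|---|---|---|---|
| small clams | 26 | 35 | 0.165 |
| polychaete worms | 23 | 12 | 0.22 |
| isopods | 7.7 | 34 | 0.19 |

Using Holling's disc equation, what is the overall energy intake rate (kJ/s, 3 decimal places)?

R = (0.165×26 + 0.22×23 + 0.19×7.7) / (1 + 0.165×35 + 0.22×12 + 0.19×34) = 10.81/15.88 = 0.6811 kJ/s.

0.681 kJ/s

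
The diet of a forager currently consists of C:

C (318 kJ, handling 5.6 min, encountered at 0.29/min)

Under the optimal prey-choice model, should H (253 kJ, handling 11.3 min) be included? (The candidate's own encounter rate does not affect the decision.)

No

Intake rate on the current diet: R = (0.29×318) / (1 + 0.29×5.6) = 92.22/2.624 = 35.14 kJ/min.
H: E/h = 253/11.3 = 22.39 kJ/min.
Since 22.39 < R, time spent handling H is better spent searching.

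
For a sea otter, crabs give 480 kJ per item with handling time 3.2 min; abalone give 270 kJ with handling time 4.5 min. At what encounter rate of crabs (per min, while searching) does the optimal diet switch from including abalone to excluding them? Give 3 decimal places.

Drop abalone once their profitability E₂/h₂ falls below the rate achievable on crabs alone: E₂/h₂ = λE₁/(1 + λh₁).
Solve for λ: λE₁h₂ = E₂(1 + λh₁) → λ(E₁h₂ − E₂h₁) = E₂ → λ = E₂/(E₁h₂ − E₂h₁).
λ = 270/(480×4.5 − 270×3.2) = 270/1296 = 0.2083 per min.

0.208 per min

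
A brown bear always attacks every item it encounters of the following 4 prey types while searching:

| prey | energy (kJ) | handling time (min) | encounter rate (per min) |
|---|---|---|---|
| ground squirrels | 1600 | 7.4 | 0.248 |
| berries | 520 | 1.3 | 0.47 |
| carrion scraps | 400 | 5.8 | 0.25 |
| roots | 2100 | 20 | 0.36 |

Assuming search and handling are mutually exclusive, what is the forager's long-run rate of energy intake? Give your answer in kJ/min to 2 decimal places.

R = (0.248×1600 + 0.47×520 + 0.25×400 + 0.36×2100) / (1 + 0.248×7.4 + 0.47×1.3 + 0.25×5.8 + 0.36×20) = 1497/12.1 = 123.8 kJ/min.

123.77 kJ/min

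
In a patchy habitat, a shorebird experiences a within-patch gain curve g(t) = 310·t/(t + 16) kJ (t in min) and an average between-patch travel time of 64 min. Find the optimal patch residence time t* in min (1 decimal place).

32.0 min

Optimal t* satisfies g'(t*) = g(t*)/(T + t*).
g'(t) = 310·16/(t + 16)². Setting 310·16/(t+16)² = 310t/[(t+16)(64+t)] gives 16(64+t) = t(t+16), so t² = 16×64 = 1024.
t* = √1024 = 32 min.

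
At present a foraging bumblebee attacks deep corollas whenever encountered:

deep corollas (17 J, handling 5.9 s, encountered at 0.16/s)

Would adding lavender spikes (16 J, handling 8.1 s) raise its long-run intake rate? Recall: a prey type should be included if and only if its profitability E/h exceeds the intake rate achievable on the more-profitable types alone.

Intake rate on the current diet: R = (0.16×17) / (1 + 0.16×5.9) = 2.72/1.944 = 1.399 J/s.
lavender spikes: E/h = 16/8.1 = 1.975 J/s.
Since 1.975 > R, including lavender spikes increases the long-run rate.

Yes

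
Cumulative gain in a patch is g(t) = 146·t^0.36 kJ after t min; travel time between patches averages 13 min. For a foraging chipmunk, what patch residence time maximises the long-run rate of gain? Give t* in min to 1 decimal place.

By the marginal value theorem, leave when the instantaneous gain rate g'(t) equals the habitat-wide average g(t)/(T + t).
g'(t) = 0.36·146·t^-0.64. Setting 0.36·146·t^-0.64 = 146·t^0.36/(13+t) gives 0.36(13+t) = t, so 0.64·t = 0.36×13.
t* = 0.36×13/0.64 = 7.312 min.

7.3 min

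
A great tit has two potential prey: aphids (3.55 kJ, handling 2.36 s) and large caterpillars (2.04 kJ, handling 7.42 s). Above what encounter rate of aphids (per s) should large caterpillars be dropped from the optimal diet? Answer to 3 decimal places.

Drop large caterpillars once their profitability E₂/h₂ falls below the rate achievable on aphids alone: E₂/h₂ = λE₁/(1 + λh₁).
Solve for λ: λE₁h₂ = E₂(1 + λh₁) → λ(E₁h₂ − E₂h₁) = E₂ → λ = E₂/(E₁h₂ − E₂h₁).
λ = 2.04/(3.55×7.42 − 2.04×2.36) = 2.04/21.53 = 0.09477 per s.

0.095 per s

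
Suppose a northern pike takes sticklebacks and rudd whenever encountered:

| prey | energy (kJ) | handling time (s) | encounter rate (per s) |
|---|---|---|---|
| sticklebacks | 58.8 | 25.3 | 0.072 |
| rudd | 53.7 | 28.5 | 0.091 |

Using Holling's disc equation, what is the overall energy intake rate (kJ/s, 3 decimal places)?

1.684 kJ/s

R = (0.072×58.8 + 0.091×53.7) / (1 + 0.072×25.3 + 0.091×28.5) = 9.12/5.415 = 1.684 kJ/s.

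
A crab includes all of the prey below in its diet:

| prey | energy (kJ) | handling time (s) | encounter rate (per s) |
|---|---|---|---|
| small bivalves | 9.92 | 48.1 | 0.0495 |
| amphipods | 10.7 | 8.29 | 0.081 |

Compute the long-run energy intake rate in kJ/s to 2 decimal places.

Energy encountered per unit search time: 0.0495×9.92 + 0.081×10.7 = 1.358 kJ/s.
Handling time per unit search time: 0.0495×48.1 + 0.081×8.29 = 3.052.
Rate = 1.358/(1 + 3.052) = 0.335 kJ/s.

0.34 kJ/s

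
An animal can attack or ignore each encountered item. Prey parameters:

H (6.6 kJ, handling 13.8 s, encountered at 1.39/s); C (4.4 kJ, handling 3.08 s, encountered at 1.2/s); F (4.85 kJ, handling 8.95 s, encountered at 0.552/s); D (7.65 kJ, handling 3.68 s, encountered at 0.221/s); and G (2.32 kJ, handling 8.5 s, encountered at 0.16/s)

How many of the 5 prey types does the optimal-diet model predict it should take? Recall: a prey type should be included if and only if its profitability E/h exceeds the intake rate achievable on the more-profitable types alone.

E/h in descending order: D 2.08, C 1.43, F 0.542, H 0.478, G 0.273 kJ/s. The optimal diet is the largest prefix of this list for which every included type satisfies E_i/h_i > R on the types above it.
Rate on top 1: 0.9324. C: 1.43 > 0.9324 → include.
Rate on top 2: 1.265. F: 0.542 < 1.265 → exclude; stop.
Optimal diet: D, C — 2 of 5 types.

2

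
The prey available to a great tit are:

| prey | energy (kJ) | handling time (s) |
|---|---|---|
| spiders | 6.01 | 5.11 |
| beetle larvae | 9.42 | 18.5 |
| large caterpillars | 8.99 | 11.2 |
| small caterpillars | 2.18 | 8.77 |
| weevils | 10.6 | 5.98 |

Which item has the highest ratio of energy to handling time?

In descending order of E/h:
weevils: 10.6/5.98 = 1.77 kJ/s
spiders: 6.01/5.11 = 1.18 kJ/s
large caterpillars: 8.99/11.2 = 0.803 kJ/s
beetle larvae: 9.42/18.5 = 0.509 kJ/s
small caterpillars: 2.18/8.77 = 0.249 kJ/s

weevils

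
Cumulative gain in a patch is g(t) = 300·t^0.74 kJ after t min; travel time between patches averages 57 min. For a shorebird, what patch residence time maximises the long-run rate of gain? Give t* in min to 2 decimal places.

162.23 min

By the marginal value theorem, leave when the instantaneous gain rate g'(t) equals the habitat-wide average g(t)/(T + t).
g'(t) = 0.74·300·t^-0.26. Setting 0.74·300·t^-0.26 = 300·t^0.74/(57+t) gives 0.74(57+t) = t, so 0.26·t = 0.74×57.
t* = 0.74×57/0.26 = 162.2 min.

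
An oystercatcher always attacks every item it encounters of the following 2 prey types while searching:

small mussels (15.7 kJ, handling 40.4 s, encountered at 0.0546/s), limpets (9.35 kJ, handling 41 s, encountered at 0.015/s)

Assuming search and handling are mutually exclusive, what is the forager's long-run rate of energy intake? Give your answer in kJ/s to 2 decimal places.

R = (0.0546×15.7 + 0.015×9.35) / (1 + 0.0546×40.4 + 0.015×41) = 0.9975/3.821 = 0.2611 kJ/s.

0.26 kJ/s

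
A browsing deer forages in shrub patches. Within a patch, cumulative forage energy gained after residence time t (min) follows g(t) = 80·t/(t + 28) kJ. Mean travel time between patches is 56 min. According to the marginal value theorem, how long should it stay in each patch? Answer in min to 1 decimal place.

Optimal t* satisfies g'(t*) = g(t*)/(T + t*).
g'(t) = 80·28/(t + 28)². Setting 80·28/(t+28)² = 80t/[(t+28)(56+t)] gives 28(56+t) = t(t+28), so t² = 28×56 = 1568.
t* = √1568 = 39.6 min.

39.6 min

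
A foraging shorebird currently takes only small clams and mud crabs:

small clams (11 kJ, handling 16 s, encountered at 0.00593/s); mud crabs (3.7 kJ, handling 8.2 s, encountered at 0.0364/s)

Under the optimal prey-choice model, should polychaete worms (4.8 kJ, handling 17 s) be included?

On small clams and mud crabs alone, R = ΣλE/(1+Σλh) = 0.1999/1.393 = 0.1435 kJ/s.
Profitability of polychaete worms: 4.8/17 = 0.2824 kJ/s.
0.2824 > 0.1435, so adding polychaete worms raises the average — include it.

Yes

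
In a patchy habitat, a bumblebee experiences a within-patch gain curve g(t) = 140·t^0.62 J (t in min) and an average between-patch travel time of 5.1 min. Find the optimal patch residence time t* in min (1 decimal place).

8.3 min

Optimal t* satisfies g'(t*) = g(t*)/(T + t*).
g'(t) = 0.62·140·t^-0.38. Setting 0.62·140·t^-0.38 = 140·t^0.62/(5.1+t) gives 0.62(5.1+t) = t, so 0.38·t = 0.62×5.1.
t* = 0.62×5.1/0.38 = 8.321 min.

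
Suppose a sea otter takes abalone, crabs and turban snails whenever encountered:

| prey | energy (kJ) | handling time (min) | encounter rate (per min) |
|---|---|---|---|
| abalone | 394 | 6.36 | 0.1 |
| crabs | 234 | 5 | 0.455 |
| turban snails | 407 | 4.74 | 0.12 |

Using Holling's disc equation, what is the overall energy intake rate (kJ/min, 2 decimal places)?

Energy encountered per unit search time: 0.1×394 + 0.455×234 + 0.12×407 = 194.7 kJ/min.
Handling time per unit search time: 0.1×6.36 + 0.455×5 + 0.12×4.74 = 3.48.
Rate = 194.7/(1 + 3.48) = 43.46 kJ/min.

43.46 kJ/min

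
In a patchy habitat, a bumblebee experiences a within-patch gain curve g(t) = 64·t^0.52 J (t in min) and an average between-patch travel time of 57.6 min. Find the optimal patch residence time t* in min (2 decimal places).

62.40 min

Maximise g(t)/(T+t): set derivative to zero → g'(t)(T+t) = g(t).
g'(t) = 0.52·64·t^-0.48. Setting 0.52·64·t^-0.48 = 64·t^0.52/(57.6+t) gives 0.52(57.6+t) = t, so 0.48·t = 0.52×57.6.
t* = 0.52×57.6/0.48 = 62.4 min.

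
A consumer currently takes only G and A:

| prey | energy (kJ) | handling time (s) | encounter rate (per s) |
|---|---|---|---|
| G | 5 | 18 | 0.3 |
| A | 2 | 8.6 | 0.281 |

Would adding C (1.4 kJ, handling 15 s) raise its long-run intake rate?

On G and A alone, R = ΣλE/(1+Σλh) = 2.062/8.817 = 0.2339 kJ/s.
Profitability of C: 1.4/15 = 0.09333 kJ/s.
Since 0.09333 < R, time spent handling C is better spent searching.

No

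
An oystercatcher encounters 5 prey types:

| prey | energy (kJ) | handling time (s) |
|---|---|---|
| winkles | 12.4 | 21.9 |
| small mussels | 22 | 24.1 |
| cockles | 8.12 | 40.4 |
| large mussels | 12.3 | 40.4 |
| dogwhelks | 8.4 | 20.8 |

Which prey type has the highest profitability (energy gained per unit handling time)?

In descending order of E/h:
small mussels: 22/24.1 = 0.913 kJ/s
winkles: 12.4/21.9 = 0.566 kJ/s
dogwhelks: 8.4/20.8 = 0.404 kJ/s
large mussels: 12.3/40.4 = 0.304 kJ/s
cockles: 8.12/40.4 = 0.201 kJ/s

small mussels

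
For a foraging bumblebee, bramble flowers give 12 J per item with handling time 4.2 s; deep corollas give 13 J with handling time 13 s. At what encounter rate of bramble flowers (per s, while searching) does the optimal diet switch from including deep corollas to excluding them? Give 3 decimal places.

0.128 per s

Drop deep corollas once their profitability E₂/h₂ falls below the rate achievable on bramble flowers alone: E₂/h₂ = λE₁/(1 + λh₁).
Solve for λ: λE₁h₂ = E₂(1 + λh₁) → λ(E₁h₂ − E₂h₁) = E₂ → λ = E₂/(E₁h₂ − E₂h₁).
λ = 13/(12×13 − 13×4.2) = 13/101.4 = 0.1282 per s.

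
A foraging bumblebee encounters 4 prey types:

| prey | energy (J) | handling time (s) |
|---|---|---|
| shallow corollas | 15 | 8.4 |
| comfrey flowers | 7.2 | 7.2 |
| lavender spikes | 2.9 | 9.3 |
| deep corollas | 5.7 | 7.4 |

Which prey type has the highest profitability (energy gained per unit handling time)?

Profitability E/h (J/s): shallow corollas = 15/8.4 = 1.79, comfrey flowers = 7.2/7.2 = 1, lavender spikes = 2.9/9.3 = 0.312, deep corollas = 5.7/7.4 = 0.77.
Ranked: shallow corollas > comfrey flowers > deep corollas > lavender spikes.

shallow corollas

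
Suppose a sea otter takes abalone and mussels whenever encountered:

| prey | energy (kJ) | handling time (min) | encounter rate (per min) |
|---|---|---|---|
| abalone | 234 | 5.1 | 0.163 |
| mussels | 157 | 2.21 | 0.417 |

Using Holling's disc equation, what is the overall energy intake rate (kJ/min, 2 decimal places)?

37.64 kJ/min

R = (0.163×234 + 0.417×157) / (1 + 0.163×5.1 + 0.417×2.21) = 103.6/2.753 = 37.64 kJ/min.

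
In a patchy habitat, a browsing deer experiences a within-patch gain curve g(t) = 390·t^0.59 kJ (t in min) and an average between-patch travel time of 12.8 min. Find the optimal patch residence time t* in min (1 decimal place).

18.4 min

Optimal t* satisfies g'(t*) = g(t*)/(T + t*).
g'(t) = 0.59·390·t^-0.41. Setting 0.59·390·t^-0.41 = 390·t^0.59/(12.8+t) gives 0.59(12.8+t) = t, so 0.41·t = 0.59×12.8.
t* = 0.59×12.8/0.41 = 18.42 min.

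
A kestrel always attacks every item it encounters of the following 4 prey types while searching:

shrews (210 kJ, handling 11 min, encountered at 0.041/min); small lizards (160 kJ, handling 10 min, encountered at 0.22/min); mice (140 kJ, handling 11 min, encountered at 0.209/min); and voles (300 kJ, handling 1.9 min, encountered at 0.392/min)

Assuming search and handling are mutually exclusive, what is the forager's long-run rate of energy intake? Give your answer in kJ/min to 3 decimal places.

28.480 kJ/min

R = (0.041×210 + 0.22×160 + 0.209×140 + 0.392×300) / (1 + 0.041×11 + 0.22×10 + 0.209×11 + 0.392×1.9) = 190.7/6.695 = 28.48 kJ/min.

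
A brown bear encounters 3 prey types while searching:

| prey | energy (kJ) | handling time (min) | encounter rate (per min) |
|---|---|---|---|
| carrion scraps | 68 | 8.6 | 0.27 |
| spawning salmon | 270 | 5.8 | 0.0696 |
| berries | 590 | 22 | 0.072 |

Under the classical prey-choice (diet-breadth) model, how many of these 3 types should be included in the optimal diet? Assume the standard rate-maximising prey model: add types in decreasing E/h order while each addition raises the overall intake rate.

Rank by E/h (kJ/min): spawning salmon 46.6, berries 26.8, carrion scraps 7.91. Include each in turn until the next type's E/h falls below the running intake rate.
Rate on top 1: 13.39. berries: 26.8 > 13.39 → include.
Rate on top 2: 20.51. carrion scraps: 7.91 < 20.51 → exclude; stop.
Optimal diet: spawning salmon, berries — 2 of 3 types.

2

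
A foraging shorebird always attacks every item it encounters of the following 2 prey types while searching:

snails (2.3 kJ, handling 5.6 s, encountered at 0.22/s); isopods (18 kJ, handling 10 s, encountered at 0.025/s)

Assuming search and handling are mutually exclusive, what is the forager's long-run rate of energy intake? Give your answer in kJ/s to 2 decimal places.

0.39 kJ/s

Energy encountered per unit search time: 0.22×2.3 + 0.025×18 = 0.956 kJ/s.
Handling time per unit search time: 0.22×5.6 + 0.025×10 = 1.482.
Rate = 0.956/(1 + 1.482) = 0.3852 kJ/s.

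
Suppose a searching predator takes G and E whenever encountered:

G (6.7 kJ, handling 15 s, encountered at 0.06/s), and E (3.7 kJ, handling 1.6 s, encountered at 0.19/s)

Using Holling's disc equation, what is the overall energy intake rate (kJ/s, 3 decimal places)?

R = (0.06×6.7 + 0.19×3.7) / (1 + 0.06×15 + 0.19×1.6) = 1.105/2.204 = 0.5014 kJ/s.

0.501 kJ/s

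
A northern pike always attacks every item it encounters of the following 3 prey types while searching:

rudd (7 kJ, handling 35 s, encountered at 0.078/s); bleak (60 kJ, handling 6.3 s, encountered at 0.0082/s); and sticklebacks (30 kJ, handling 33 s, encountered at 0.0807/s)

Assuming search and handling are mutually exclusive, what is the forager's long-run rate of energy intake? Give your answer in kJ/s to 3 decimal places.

0.537 kJ/s

R = Σλ_iE_i / (1 + Σλ_ih_i)
Numerator: 0.078×7 + 0.0082×60 + 0.0807×30 = 3.459
Denominator: 1 + 0.078×35 + 0.0082×6.3 + 0.0807×33 = 6.445
R = 3.459/6.445 = 0.5367 kJ/s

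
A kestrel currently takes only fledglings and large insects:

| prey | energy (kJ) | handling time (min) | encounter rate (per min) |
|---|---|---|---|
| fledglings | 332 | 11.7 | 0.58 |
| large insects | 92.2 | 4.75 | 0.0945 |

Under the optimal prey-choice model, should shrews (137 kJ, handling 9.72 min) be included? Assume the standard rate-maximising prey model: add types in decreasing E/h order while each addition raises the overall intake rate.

Current rate: (0.58×332 + 0.0945×92.2)/(1 + 0.58×11.7 + 0.0945×4.75) = 24.44 kJ/min.
Profitability of shrews: 137/9.72 = 14.09 kJ/min.
Since 14.09 < R, time spent handling shrews is better spent searching.

No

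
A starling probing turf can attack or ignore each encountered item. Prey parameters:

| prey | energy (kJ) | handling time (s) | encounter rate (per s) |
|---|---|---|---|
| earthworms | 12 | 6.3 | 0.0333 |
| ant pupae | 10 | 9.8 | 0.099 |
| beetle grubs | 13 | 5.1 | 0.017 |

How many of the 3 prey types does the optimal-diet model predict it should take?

3

E/h in descending order: beetle grubs 2.55, earthworms 1.9, ant pupae 1.02 kJ/s. The optimal diet is the largest prefix of this list for which every included type satisfies E_i/h_i > R on the types above it.
Rate on top 1: 0.2034. earthworms: 1.9 > 0.2034 → include.
Rate on top 2: 0.4787. ant pupae: 1.02 > 0.4787 → include.
Optimal diet: beetle grubs, earthworms, ant pupae — 3 of 3 types.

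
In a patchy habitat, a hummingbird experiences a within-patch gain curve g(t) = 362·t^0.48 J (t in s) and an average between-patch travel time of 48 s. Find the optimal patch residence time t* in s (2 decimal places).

Optimal t* satisfies g'(t*) = g(t*)/(T + t*).
g'(t) = 0.48·362·t^-0.52. Setting 0.48·362·t^-0.52 = 362·t^0.48/(48+t) gives 0.48(48+t) = t, so 0.52·t = 0.48×48.
t* = 0.48×48/0.52 = 44.31 s.

44.31 s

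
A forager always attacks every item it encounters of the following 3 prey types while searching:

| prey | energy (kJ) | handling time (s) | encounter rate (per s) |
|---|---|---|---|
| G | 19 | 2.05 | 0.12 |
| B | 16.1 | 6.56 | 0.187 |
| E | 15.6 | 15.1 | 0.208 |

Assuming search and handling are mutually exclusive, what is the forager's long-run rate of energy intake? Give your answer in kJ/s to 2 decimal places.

R = (0.12×19 + 0.187×16.1 + 0.208×15.6) / (1 + 0.12×2.05 + 0.187×6.56 + 0.208×15.1) = 8.535/5.614 = 1.521 kJ/s.

1.52 kJ/s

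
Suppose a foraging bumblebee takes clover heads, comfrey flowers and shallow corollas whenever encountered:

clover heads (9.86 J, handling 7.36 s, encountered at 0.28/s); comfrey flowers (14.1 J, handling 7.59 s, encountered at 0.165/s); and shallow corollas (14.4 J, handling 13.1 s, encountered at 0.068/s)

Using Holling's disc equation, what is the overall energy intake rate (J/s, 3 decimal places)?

1.166 J/s

Energy encountered per unit search time: 0.28×9.86 + 0.165×14.1 + 0.068×14.4 = 6.067 J/s.
Handling time per unit search time: 0.28×7.36 + 0.165×7.59 + 0.068×13.1 = 4.204.
Rate = 6.067/(1 + 4.204) = 1.166 J/s.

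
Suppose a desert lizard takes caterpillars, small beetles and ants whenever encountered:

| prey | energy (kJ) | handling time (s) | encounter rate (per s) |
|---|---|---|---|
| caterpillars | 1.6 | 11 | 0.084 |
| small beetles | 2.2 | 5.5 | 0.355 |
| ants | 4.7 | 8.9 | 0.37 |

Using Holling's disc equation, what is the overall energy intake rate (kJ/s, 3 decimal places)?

R = Σλ_iE_i / (1 + Σλ_ih_i)
Numerator: 0.084×1.6 + 0.355×2.2 + 0.37×4.7 = 2.654
Denominator: 1 + 0.084×11 + 0.355×5.5 + 0.37×8.9 = 7.17
R = 2.654/7.17 = 0.3702 kJ/s

0.370 kJ/s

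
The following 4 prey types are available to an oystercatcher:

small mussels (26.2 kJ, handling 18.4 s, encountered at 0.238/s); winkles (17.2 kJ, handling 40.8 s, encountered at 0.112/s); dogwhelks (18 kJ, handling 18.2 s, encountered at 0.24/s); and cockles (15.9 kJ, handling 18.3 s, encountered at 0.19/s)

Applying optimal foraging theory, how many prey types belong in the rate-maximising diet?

1

Rank by E/h (kJ/s): small mussels 1.42, dogwhelks 0.989, cockles 0.869, winkles 0.422. Include each in turn until the next type's E/h falls below the running intake rate.
Rate on top 1: 1.159. dogwhelks: 0.989 < 1.159 → exclude; stop.
Optimal diet: small mussels — 1 of 4 types.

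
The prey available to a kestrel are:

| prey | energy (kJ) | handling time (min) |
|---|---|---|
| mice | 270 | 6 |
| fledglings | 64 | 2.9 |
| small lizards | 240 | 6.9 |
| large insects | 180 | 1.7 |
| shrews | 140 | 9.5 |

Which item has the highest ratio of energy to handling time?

large insects

Profitability E/h (kJ/min): mice = 270/6 = 45, fledglings = 64/2.9 = 22.1, small lizards = 240/6.9 = 34.8, large insects = 180/1.7 = 106, shrews = 140/9.5 = 14.7.
Ranked: large insects > mice > small lizards > fledglings > shrews.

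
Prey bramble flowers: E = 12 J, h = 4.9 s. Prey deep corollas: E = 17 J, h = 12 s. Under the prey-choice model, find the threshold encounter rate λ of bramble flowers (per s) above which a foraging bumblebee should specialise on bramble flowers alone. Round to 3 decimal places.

0.280 per s

The zero-one rule: include deep corollas iff E₂/h₂ > λE₁/(1+λh₁). Equality gives the switch point.
λE₁h₂ = E₂ + λE₂h₁ ⇒ λ = E₂/(E₁h₂ − E₂h₁) = 17/(144 − 83.3) = 0.2801 per s.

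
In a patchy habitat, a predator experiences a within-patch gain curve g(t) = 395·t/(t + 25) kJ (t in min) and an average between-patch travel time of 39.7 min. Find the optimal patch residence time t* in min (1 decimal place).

Maximise g(t)/(T+t): set derivative to zero → g'(t)(T+t) = g(t).
g'(t) = 395·25/(t + 25)². Setting 395·25/(t+25)² = 395t/[(t+25)(39.7+t)] gives 25(39.7+t) = t(t+25), so t² = 25×39.7 = 992.5.
t* = √992.5 = 31.5 min.

31.5 min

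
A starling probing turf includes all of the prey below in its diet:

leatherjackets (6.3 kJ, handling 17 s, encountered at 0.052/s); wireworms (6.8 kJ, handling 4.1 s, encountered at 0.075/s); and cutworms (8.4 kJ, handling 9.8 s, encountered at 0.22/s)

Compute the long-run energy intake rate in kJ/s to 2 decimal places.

0.62 kJ/s

R = Σλ_iE_i / (1 + Σλ_ih_i)
Numerator: 0.052×6.3 + 0.075×6.8 + 0.22×8.4 = 2.686
Denominator: 1 + 0.052×17 + 0.075×4.1 + 0.22×9.8 = 4.348
R = 2.686/4.348 = 0.6177 kJ/s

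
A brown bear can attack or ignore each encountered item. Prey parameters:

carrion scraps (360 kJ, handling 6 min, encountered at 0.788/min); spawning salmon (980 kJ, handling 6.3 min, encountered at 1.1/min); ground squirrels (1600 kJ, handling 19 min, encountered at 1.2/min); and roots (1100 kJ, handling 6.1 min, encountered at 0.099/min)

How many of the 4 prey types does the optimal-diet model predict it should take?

E/h in descending order: roots 180, spawning salmon 156, ground squirrels 84.2, carrion scraps 60 kJ/min. The optimal diet is the largest prefix of this list for which every included type satisfies E_i/h_i > R on the types above it.
Rate on top 1: 67.9. spawning salmon: 156 > 67.9 → include.
Rate on top 2: 139.1. ground squirrels: 84.2 < 139.1 → exclude; stop.
Optimal diet: roots, spawning salmon — 2 of 4 types.

2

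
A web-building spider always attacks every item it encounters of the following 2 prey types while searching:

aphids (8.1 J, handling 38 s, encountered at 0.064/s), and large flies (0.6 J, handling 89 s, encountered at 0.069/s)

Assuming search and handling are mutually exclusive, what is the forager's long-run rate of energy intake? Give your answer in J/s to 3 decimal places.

0.058 J/s

Energy encountered per unit search time: 0.064×8.1 + 0.069×0.6 = 0.5598 J/s.
Handling time per unit search time: 0.064×38 + 0.069×89 = 8.573.
Rate = 0.5598/(1 + 8.573) = 0.05848 J/s.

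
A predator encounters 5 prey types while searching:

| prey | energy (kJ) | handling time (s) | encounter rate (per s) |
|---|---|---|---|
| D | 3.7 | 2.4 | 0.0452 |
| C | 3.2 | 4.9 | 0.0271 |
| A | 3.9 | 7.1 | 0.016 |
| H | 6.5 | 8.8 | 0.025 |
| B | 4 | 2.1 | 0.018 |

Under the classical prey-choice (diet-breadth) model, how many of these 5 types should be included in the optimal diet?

E/h in descending order: B 1.9, D 1.54, H 0.739, C 0.653, A 0.549 kJ/s. The optimal diet is the largest prefix of this list for which every included type satisfies E_i/h_i > R on the types above it.
Rate on top 1: 0.06938. D: 1.54 > 0.06938 → include.
Rate on top 2: 0.2087. H: 0.739 > 0.2087 → include.
Rate on top 3: 0.294. C: 0.653 > 0.294 → include.
Rate on top 4: 0.3258. A: 0.549 > 0.3258 → include.
Optimal diet: B, D, H, C, A — 5 of 5 types.

5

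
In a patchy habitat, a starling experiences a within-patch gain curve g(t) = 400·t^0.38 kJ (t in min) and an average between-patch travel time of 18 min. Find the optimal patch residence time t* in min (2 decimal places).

Maximise g(t)/(T+t): set derivative to zero → g'(t)(T+t) = g(t).
g'(t) = 0.38·400·t^-0.62. Setting 0.38·400·t^-0.62 = 400·t^0.38/(18+t) gives 0.38(18+t) = t, so 0.62·t = 0.38×18.
t* = 0.38×18/0.62 = 11.03 min.

11.03 min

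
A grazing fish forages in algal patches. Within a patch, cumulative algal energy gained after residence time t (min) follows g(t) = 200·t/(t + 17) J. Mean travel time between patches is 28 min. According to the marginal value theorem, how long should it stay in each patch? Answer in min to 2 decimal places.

21.82 min

Optimal t* satisfies g'(t*) = g(t*)/(T + t*).
g'(t) = 200·17/(t + 17)². Setting 200·17/(t+17)² = 200t/[(t+17)(28+t)] gives 17(28+t) = t(t+17), so t² = 17×28 = 476.
t* = √476 = 21.82 min.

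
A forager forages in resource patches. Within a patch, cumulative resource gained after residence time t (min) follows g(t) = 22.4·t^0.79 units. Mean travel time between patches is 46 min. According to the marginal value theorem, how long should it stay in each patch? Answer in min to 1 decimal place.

173.0 min

Maximise g(t)/(T+t): set derivative to zero → g'(t)(T+t) = g(t).
g'(t) = 0.79·22.4·t^-0.21. Setting 0.79·22.4·t^-0.21 = 22.4·t^0.79/(46+t) gives 0.79(46+t) = t, so 0.21·t = 0.79×46.
t* = 0.79×46/0.21 = 173 min.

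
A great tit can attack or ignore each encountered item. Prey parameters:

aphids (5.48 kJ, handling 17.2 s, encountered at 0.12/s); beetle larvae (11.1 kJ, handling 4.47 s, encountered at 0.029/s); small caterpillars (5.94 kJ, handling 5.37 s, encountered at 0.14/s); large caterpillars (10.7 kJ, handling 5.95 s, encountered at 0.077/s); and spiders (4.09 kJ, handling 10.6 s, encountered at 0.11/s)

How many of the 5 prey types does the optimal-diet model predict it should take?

3

Rank by E/h (kJ/s): beetle larvae 2.48, large caterpillars 1.8, small caterpillars 1.11, spiders 0.386, aphids 0.319. Include each in turn until the next type's E/h falls below the running intake rate.
Rate on top 1: 0.285. large caterpillars: 1.8 > 0.285 → include.
Rate on top 2: 0.7216. small caterpillars: 1.11 > 0.7216 → include.
Rate on top 3: 0.8452. spiders: 0.386 < 0.8452 → exclude; stop.
Optimal diet: beetle larvae, large caterpillars, small caterpillars — 3 of 5 types.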